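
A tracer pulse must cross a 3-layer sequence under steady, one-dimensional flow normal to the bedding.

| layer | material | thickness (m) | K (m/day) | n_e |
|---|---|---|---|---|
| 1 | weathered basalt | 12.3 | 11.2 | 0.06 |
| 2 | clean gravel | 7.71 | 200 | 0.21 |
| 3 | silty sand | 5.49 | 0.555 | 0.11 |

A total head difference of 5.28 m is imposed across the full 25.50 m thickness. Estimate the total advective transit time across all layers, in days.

6.18

With flow normal to the layers, continuity requires the same specific discharge q through every layer.
Σ(b_i/K_i) = 12.3/11.2 + 7.71/200 + 5.49/0.555 = 11.03 d.
q = Δh / Σ(b_i/K_i) = 5.28 / 11.03 = 0.4788 m/day.
In each layer the seepage velocity is v_i = q/n_i, so the layer transit time is t_i = b_i·n_i / q:
  layer 1 (weathered basalt): t_1 = 12.3 × 0.06 / 0.4788 = 1.542 d
  layer 2 (clean gravel): t_2 = 7.71 × 0.21 / 0.4788 = 3.382 d
  layer 3 (silty sand): t_3 = 5.49 × 0.11 / 0.4788 = 1.261 d
Total t = Σ t_i = 6.185 days.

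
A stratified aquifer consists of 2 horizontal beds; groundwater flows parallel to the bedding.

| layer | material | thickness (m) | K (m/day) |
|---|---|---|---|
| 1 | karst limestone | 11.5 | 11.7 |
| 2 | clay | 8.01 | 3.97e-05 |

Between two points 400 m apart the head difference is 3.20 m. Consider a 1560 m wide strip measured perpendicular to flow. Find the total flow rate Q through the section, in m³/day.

1680

Flow is parallel to layering, so each bed carries its own Darcy discharge and the transmissivities add.
Σ(K_i·b_i) = 11.7×11.5 + 3.97e-05×8.01 = 134.6 m²/day.
Hydraulic gradient i = Δh / L = 3.20 / 400 = 0.008000.
Q = Σ(K_i·b_i) · W · i = 134.6 × 1560 × 0.008000 = 1679 m³/day.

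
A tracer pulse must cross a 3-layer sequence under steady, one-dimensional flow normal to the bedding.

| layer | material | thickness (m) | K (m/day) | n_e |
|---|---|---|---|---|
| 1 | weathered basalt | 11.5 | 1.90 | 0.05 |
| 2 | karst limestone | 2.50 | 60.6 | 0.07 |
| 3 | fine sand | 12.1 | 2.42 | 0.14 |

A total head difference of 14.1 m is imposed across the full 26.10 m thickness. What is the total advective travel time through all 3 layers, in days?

With flow normal to the layers, continuity requires the same specific discharge q through every layer.
Σ(b_i/K_i) = 11.5/1.90 + 2.50/60.6 + 12.1/2.42 = 11.09 d.
q = Δh / Σ(b_i/K_i) = 14.1 / 11.09 = 1.271 m/day.
In each layer the seepage velocity is v_i = q/n_i, so the layer transit time is t_i = b_i·n_i / q:
  layer 1 (weathered basalt): t_1 = 11.5 × 0.05 / 1.271 = 0.4524 d
  layer 2 (karst limestone): t_2 = 2.50 × 0.07 / 1.271 = 0.1377 d
  layer 3 (fine sand): t_3 = 12.1 × 0.14 / 1.271 = 1.333 d
Total t = Σ t_i = 1.923 days.

1.92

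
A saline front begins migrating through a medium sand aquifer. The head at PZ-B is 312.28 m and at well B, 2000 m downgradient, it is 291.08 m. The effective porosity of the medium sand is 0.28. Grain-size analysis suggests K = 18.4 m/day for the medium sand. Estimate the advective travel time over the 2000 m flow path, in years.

7.86

Hydraulic gradient i = (312.28 − 291.08) / 2000 = 21.2 / 2000 = 0.01060.
Darcy flux q = K · i = 18.40 × 0.01060 = 0.1950 m/day.
Seepage velocity v = q / n_e = 0.1950 / 0.28 = 0.6966 m/day.
Travel time t = L / v = 2000 / 0.6966 = 2871 days = 7.861 years.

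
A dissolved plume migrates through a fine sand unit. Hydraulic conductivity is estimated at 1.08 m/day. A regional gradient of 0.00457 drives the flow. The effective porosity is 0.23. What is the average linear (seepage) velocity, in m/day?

Hydraulic gradient i = 0.00457.
Darcy flux q = K · i = 1.080 × 0.004570 = 0.004936 m/day.
Seepage velocity v = q / n_e = 0.004936 / 0.23 = 0.02146 m/day.

0.0215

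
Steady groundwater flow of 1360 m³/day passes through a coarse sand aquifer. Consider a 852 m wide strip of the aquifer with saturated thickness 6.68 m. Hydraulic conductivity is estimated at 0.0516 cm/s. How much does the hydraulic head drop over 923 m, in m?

Convert K: 0.0516 cm/s × 864 = 44.58 m/day.
Cross-sectional area A = 852 × 6.68 = 5691 m².
From Q = K·A·i, i = Q / (K·A) = 1360 / (44.58 × 5691) = 0.005360.
Head loss Δh = i · L = 0.005360 × 923 = 4.947 m.

4.95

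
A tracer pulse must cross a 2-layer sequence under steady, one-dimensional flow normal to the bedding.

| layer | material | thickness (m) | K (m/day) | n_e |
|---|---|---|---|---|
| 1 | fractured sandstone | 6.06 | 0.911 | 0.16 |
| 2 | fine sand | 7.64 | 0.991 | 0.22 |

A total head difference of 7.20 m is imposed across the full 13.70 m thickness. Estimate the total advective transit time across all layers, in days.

5.29

With flow normal to the layers, continuity requires the same specific discharge q through every layer.
Σ(b_i/K_i) = 6.06/0.911 + 7.64/0.991 = 14.36 d.
q = Δh / Σ(b_i/K_i) = 7.20 / 14.36 = 0.5013 m/day.
In each layer the seepage velocity is v_i = q/n_i, so the layer transit time is t_i = b_i·n_i / q:
  layer 1 (fractured sandstone): t_1 = 6.06 × 0.16 / 0.5013 = 1.934 d
  layer 2 (fine sand): t_2 = 7.64 × 0.22 / 0.5013 = 3.353 d
Total t = Σ t_i = 5.287 days.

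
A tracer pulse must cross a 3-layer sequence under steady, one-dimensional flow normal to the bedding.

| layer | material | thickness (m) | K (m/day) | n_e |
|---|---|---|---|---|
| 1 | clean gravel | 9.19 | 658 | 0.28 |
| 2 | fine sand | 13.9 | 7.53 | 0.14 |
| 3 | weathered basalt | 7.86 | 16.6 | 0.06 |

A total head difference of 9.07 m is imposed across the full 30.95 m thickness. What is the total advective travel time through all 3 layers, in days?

With flow normal to the layers, continuity requires the same specific discharge q through every layer.
Σ(b_i/K_i) = 9.19/658 + 13.9/7.53 + 7.86/16.6 = 2.333 d.
q = Δh / Σ(b_i/K_i) = 9.07 / 2.333 = 3.887 m/day.
In each layer the seepage velocity is v_i = q/n_i, so the layer transit time is t_i = b_i·n_i / q:
  layer 1 (clean gravel): t_1 = 9.19 × 0.28 / 3.887 = 0.6620 d
  layer 2 (fine sand): t_2 = 13.9 × 0.14 / 3.887 = 0.5006 d
  layer 3 (weathered basalt): t_3 = 7.86 × 0.06 / 3.887 = 0.1213 d
Total t = Σ t_i = 1.284 days.

1.28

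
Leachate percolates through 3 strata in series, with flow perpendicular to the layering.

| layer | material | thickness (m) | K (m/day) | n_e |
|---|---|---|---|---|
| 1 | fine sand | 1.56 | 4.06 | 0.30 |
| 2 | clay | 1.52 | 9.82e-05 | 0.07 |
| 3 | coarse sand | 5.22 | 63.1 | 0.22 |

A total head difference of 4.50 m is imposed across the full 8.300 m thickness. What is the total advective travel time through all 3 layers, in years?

16.2

With flow normal to the layers, continuity requires the same specific discharge q through every layer.
Σ(b_i/K_i) = 1.56/4.06 + 1.52/9.82e-05 + 5.22/63.1 = 15479 d.
q = Δh / Σ(b_i/K_i) = 4.50 / 15479 = 0.0002907 m/day.
In each layer the seepage velocity is v_i = q/n_i, so the layer transit time is t_i = b_i·n_i / q:
  layer 1 (fine sand): t_1 = 1.56 × 0.30 / 0.0002907 = 1610 d
  layer 2 (clay): t_2 = 1.52 × 0.07 / 0.0002907 = 366.0 d
  layer 3 (coarse sand): t_3 = 5.22 × 0.22 / 0.0002907 = 3950 d
Total t = Σ t_i = 5926 days = 16.22 years.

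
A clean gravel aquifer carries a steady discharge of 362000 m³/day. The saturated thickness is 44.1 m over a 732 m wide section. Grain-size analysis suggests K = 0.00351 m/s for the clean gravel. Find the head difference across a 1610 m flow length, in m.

59.5

Convert K: 0.00351 m/s × 86400 = 303.3 m/day.
Cross-sectional area A = 732 × 44.1 = 32281 m².
From Q = K·A·i, i = Q / (K·A) = 362000 / (303.3 × 32281) = 0.03698.
Head loss Δh = i · L = 0.03698 × 1610 = 59.53 m.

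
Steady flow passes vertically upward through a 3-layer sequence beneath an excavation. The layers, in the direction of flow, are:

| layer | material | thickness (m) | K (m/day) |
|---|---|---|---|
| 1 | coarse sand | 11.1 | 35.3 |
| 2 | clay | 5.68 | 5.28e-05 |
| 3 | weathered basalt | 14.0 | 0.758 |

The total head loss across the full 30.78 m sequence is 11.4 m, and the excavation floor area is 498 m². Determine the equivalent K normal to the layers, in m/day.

0.000286

Flow is perpendicular to layering, so the layers act in series and the equivalent K is the thickness-weighted harmonic mean.
Total thickness L = 11.1 + 5.68 + 14.0 = 30.78 m.
Σ(b_i/K_i) = 11.1/35.3 + 5.68/5.28e-05 + 14.0/0.758 = 1.076e+05 d.
K_eq = L / Σ(b_i/K_i) = 30.78 / 1.076e+05 = 0.0002861 m/day.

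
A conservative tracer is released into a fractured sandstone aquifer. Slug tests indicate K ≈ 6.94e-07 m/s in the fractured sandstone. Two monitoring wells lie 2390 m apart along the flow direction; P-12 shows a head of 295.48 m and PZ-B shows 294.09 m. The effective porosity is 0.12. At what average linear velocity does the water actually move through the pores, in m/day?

Convert K: 6.94e-07 m/s × 86400 = 0.05996 m/day.
Hydraulic gradient i = (295.48 − 294.09) / 2390 = 1.39 / 2390 = 0.0005816.
Darcy flux q = K · i = 0.05996 × 0.0005816 = 3.487e-05 m/day.
Seepage velocity v = q / n_e = 3.487e-05 / 0.12 = 0.0002906 m/day.

0.000291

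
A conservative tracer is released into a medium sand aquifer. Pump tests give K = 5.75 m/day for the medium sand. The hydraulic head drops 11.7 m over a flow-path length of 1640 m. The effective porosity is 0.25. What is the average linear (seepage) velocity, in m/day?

Hydraulic gradient i = Δh / L = 11.7 / 1640 = 0.007134.
Darcy flux q = K · i = 5.750 × 0.007134 = 0.04102 m/day.
Seepage velocity v = q / n_e = 0.04102 / 0.25 = 0.1641 m/day.

0.164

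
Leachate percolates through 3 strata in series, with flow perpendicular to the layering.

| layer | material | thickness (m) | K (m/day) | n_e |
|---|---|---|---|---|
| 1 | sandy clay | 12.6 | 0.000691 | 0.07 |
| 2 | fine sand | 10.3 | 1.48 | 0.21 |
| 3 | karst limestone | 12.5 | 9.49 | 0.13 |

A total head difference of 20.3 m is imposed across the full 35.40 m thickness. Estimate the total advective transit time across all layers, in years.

11.5

With flow normal to the layers, continuity requires the same specific discharge q through every layer.
Σ(b_i/K_i) = 12.6/0.000691 + 10.3/1.48 + 12.5/9.49 = 18243 d.
q = Δh / Σ(b_i/K_i) = 20.3 / 18243 = 0.001113 m/day.
In each layer the seepage velocity is v_i = q/n_i, so the layer transit time is t_i = b_i·n_i / q:
  layer 1 (sandy clay): t_1 = 12.6 × 0.07 / 0.001113 = 792.6 d
  layer 2 (fine sand): t_2 = 10.3 × 0.21 / 0.001113 = 1944 d
  layer 3 (karst limestone): t_3 = 12.5 × 0.13 / 0.001113 = 1460 d
Total t = Σ t_i = 4197 days = 11.49 years.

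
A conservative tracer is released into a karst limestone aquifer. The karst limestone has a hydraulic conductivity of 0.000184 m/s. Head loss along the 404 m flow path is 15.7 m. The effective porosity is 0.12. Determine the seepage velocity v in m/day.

Convert K: 0.000184 m/s × 86400 = 15.90 m/day.
Hydraulic gradient i = Δh / L = 15.7 / 404 = 0.03886.
Darcy flux q = K · i = 15.90 × 0.03886 = 0.6178 m/day.
Seepage velocity v = q / n_e = 0.6178 / 0.12 = 5.148 m/day.

5.15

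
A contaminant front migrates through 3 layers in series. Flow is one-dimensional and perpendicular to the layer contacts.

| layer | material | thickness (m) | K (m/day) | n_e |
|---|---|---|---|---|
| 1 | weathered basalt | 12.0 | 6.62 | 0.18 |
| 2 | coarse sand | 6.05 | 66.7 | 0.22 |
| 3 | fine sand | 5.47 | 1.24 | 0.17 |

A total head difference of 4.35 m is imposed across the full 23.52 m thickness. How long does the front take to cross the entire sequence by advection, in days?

With flow normal to the layers, continuity requires the same specific discharge q through every layer.
Σ(b_i/K_i) = 12.0/6.62 + 6.05/66.7 + 5.47/1.24 = 6.315 d.
q = Δh / Σ(b_i/K_i) = 4.35 / 6.315 = 0.6889 m/day.
In each layer the seepage velocity is v_i = q/n_i, so the layer transit time is t_i = b_i·n_i / q:
  layer 1 (weathered basalt): t_1 = 12.0 × 0.18 / 0.6889 = 3.136 d
  layer 2 (coarse sand): t_2 = 6.05 × 0.22 / 0.6889 = 1.932 d
  layer 3 (fine sand): t_3 = 5.47 × 0.17 / 0.6889 = 1.350 d
Total t = Σ t_i = 6.418 days.

6.42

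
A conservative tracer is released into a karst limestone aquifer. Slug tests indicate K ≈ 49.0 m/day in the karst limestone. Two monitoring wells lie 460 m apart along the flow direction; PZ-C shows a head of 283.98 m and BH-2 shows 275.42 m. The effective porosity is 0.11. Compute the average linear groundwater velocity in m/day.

8.29

Hydraulic gradient i = (283.98 − 275.42) / 460 = 8.56 / 460 = 0.01861.
Darcy flux q = K · i = 49.00 × 0.01861 = 0.9118 m/day.
Seepage velocity v = q / n_e = 0.9118 / 0.11 = 8.289 m/day.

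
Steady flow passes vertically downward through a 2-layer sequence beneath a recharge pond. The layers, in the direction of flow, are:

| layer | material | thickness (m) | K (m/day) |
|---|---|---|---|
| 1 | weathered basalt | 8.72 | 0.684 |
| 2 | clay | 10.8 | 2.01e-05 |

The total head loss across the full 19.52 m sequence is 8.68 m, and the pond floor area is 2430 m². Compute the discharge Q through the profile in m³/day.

Flow is perpendicular to layering, so the layers act in series and the equivalent K is the thickness-weighted harmonic mean.
Total thickness L = 8.72 + 10.8 = 19.52 m.
Σ(b_i/K_i) = 8.72/0.684 + 10.8/2.01e-05 = 5.373e+05 d.
K_eq = L / Σ(b_i/K_i) = 19.52 / 5.373e+05 = 3.633e-05 m/day.
Q = K_eq · A · (Δh/L) = 3.633e-05 × 2430 × (8.68/19.52) = 0.03925 m³/day.

0.0393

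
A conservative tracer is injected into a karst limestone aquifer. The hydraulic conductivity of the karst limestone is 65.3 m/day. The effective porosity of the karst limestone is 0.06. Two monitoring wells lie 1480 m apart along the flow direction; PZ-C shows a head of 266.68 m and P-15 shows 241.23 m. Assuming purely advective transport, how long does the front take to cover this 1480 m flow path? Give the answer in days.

Hydraulic gradient i = (266.68 − 241.23) / 1480 = 25.45 / 1480 = 0.01720.
Darcy flux q = K · i = 65.30 × 0.01720 = 1.123 m/day.
Seepage velocity v = q / n_e = 1.123 / 0.06 = 18.71 m/day.
Travel time t = L / v = 1480 / 18.71 = 79.08 days.

79.1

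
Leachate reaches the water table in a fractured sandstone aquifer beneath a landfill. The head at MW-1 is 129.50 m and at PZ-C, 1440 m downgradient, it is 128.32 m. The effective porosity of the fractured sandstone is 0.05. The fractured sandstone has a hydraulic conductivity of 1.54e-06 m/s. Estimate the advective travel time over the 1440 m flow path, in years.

1810

Convert K: 1.54e-06 m/s × 86400 = 0.1331 m/day.
Hydraulic gradient i = (129.50 − 128.32) / 1440 = 1.18 / 1440 = 0.0008194.
Darcy flux q = K · i = 0.1331 × 0.0008194 = 0.0001090 m/day.
Seepage velocity v = q / n_e = 0.0001090 / 0.05 = 0.002181 m/day.
Travel time t = L / v = 1440 / 0.002181 = 6.604e+05 days = 1808 years.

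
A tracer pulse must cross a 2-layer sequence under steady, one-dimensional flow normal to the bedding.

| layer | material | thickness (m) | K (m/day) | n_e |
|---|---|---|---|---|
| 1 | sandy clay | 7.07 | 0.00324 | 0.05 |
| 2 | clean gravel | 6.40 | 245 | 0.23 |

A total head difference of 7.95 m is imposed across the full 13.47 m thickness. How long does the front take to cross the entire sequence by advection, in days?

With flow normal to the layers, continuity requires the same specific discharge q through every layer.
Σ(b_i/K_i) = 7.07/0.00324 + 6.40/245 = 2182 d.
q = Δh / Σ(b_i/K_i) = 7.95 / 2182 = 0.003643 m/day.
In each layer the seepage velocity is v_i = q/n_i, so the layer transit time is t_i = b_i·n_i / q:
  layer 1 (sandy clay): t_1 = 7.07 × 0.05 / 0.003643 = 97.03 d
  layer 2 (clean gravel): t_2 = 6.40 × 0.23 / 0.003643 = 404.0 d
Total t = Σ t_i = 501.1 days.

501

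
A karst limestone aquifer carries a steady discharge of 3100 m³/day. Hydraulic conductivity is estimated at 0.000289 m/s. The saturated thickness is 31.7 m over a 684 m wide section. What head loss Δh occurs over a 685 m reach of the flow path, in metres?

3.92

Convert K: 0.000289 m/s × 86400 = 24.97 m/day.
Cross-sectional area A = 684 × 31.7 = 21683 m².
From Q = K·A·i, i = Q / (K·A) = 3100 / (24.97 × 21683) = 0.005726.
Head loss Δh = i · L = 0.005726 × 685 = 3.922 m.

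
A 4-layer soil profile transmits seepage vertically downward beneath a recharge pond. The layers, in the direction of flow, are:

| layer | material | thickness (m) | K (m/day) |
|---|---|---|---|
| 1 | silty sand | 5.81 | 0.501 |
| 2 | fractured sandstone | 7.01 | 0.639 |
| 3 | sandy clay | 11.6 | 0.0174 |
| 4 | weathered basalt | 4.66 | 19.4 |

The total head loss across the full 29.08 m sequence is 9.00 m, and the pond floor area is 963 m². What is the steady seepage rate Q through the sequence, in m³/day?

Flow is perpendicular to layering, so the layers act in series and the equivalent K is the thickness-weighted harmonic mean.
Total thickness L = 5.81 + 7.01 + 11.6 + 4.66 = 29.08 m.
Σ(b_i/K_i) = 5.81/0.501 + 7.01/0.639 + 11.6/0.0174 + 4.66/19.4 = 689.5 d.
K_eq = L / Σ(b_i/K_i) = 29.08 / 689.5 = 0.04218 m/day.
Q = K_eq · A · (Δh/L) = 0.04218 × 963 × (9.00/29.08) = 12.57 m³/day.

12.6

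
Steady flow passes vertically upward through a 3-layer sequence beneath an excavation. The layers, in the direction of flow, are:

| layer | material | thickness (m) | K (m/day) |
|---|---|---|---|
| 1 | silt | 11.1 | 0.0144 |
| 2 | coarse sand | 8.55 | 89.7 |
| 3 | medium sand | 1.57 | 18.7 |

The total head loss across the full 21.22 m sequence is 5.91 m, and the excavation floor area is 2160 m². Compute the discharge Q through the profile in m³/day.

16.6

Flow is perpendicular to layering, so the layers act in series and the equivalent K is the thickness-weighted harmonic mean.
Total thickness L = 11.1 + 8.55 + 1.57 = 21.22 m.
Σ(b_i/K_i) = 11.1/0.0144 + 8.55/89.7 + 1.57/18.7 = 771.0 d.
K_eq = L / Σ(b_i/K_i) = 21.22 / 771.0 = 0.02752 m/day.
Q = K_eq · A · (Δh/L) = 0.02752 × 2160 × (5.91/21.22) = 16.56 m³/day.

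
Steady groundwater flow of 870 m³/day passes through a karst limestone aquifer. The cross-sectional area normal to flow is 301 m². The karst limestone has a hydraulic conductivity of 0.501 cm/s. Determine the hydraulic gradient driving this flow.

0.00668

Convert K: 0.501 cm/s × 864 = 432.9 m/day.
From Q = K·A·i, i = Q / (K·A) = 870 / (432.9 × 301.0) = 0.006677.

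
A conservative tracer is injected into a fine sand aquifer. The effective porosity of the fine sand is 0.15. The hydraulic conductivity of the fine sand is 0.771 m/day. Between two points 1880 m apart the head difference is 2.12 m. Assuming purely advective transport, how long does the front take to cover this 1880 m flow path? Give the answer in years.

888

Hydraulic gradient i = Δh / L = 2.12 / 1880 = 0.001128.
Darcy flux q = K · i = 0.7710 × 0.001128 = 0.0008694 m/day.
Seepage velocity v = q / n_e = 0.0008694 / 0.15 = 0.005796 m/day.
Travel time t = L / v = 1880 / 0.005796 = 3.244e+05 days = 888.0 years.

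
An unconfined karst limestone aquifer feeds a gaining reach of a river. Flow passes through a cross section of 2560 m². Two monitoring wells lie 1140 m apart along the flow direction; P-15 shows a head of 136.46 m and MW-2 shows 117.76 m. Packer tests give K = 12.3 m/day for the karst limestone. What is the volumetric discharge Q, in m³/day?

Hydraulic gradient i = (136.46 − 117.76) / 1140 = 18.7 / 1140 = 0.01640.
Darcy's law: Q = K · A · i = 12.30 × 2560 × 0.01640 = 516.5 m³/day.

517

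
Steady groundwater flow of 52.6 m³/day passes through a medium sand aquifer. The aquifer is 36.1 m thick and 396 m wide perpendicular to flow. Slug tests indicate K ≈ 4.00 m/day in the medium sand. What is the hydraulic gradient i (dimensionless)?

Cross-sectional area A = 396 × 36.1 = 14296 m².
From Q = K·A·i, i = Q / (K·A) = 52.6 / (4.000 × 14296) = 0.0009199.

0.000920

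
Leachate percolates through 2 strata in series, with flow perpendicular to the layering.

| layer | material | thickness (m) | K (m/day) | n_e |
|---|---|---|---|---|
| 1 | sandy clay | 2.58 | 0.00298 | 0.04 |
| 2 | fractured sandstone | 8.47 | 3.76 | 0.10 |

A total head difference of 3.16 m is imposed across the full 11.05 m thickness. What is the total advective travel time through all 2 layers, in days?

261

With flow normal to the layers, continuity requires the same specific discharge q through every layer.
Σ(b_i/K_i) = 2.58/0.00298 + 8.47/3.76 = 868.0 d.
q = Δh / Σ(b_i/K_i) = 3.16 / 868.0 = 0.003640 m/day.
In each layer the seepage velocity is v_i = q/n_i, so the layer transit time is t_i = b_i·n_i / q:
  layer 1 (sandy clay): t_1 = 2.58 × 0.04 / 0.003640 = 28.35 d
  layer 2 (fractured sandstone): t_2 = 8.47 × 0.10 / 0.003640 = 232.7 d
Total t = Σ t_i = 261.0 days.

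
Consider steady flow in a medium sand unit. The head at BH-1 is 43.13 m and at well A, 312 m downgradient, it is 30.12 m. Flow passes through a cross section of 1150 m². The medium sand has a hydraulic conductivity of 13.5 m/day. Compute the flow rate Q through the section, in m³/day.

647

Hydraulic gradient i = (43.13 − 30.12) / 312 = 13.01 / 312 = 0.04170.
Darcy's law: Q = K · A · i = 13.50 × 1150 × 0.04170 = 647.4 m³/day.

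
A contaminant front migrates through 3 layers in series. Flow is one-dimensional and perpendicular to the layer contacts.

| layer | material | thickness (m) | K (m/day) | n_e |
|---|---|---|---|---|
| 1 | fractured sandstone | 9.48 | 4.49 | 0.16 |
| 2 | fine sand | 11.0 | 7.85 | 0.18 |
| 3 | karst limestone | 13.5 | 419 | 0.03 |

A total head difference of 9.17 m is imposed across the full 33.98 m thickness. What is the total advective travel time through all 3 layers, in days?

1.51

With flow normal to the layers, continuity requires the same specific discharge q through every layer.
Σ(b_i/K_i) = 9.48/4.49 + 11.0/7.85 + 13.5/419 = 3.545 d.
q = Δh / Σ(b_i/K_i) = 9.17 / 3.545 = 2.587 m/day.
In each layer the seepage velocity is v_i = q/n_i, so the layer transit time is t_i = b_i·n_i / q:
  layer 1 (fractured sandstone): t_1 = 9.48 × 0.16 / 2.587 = 0.5864 d
  layer 2 (fine sand): t_2 = 11.0 × 0.18 / 2.587 = 0.7654 d
  layer 3 (karst limestone): t_3 = 13.5 × 0.03 / 2.587 = 0.1566 d
Total t = Σ t_i = 1.508 days.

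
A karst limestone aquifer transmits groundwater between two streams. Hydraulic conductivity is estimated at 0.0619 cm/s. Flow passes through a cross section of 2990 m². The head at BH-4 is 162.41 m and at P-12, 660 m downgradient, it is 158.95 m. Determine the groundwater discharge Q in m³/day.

Convert K: 0.0619 cm/s × 864 = 53.48 m/day.
Hydraulic gradient i = (162.41 − 158.95) / 660 = 3.46 / 660 = 0.005242.
Darcy's law: Q = K · A · i = 53.48 × 2990 × 0.005242 = 838.3 m³/day.

838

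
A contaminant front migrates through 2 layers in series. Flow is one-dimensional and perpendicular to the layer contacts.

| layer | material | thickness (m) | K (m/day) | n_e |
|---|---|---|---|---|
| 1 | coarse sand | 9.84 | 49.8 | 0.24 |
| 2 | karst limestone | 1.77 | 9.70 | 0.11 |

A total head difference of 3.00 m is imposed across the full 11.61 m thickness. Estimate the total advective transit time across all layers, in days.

0.324

With flow normal to the layers, continuity requires the same specific discharge q through every layer.
Σ(b_i/K_i) = 9.84/49.8 + 1.77/9.70 = 0.3801 d.
q = Δh / Σ(b_i/K_i) = 3.00 / 0.3801 = 7.893 m/day.
In each layer the seepage velocity is v_i = q/n_i, so the layer transit time is t_i = b_i·n_i / q:
  layer 1 (coarse sand): t_1 = 9.84 × 0.24 / 7.893 = 0.2992 d
  layer 2 (karst limestone): t_2 = 1.77 × 0.11 / 7.893 = 0.02467 d
Total t = Σ t_i = 0.3239 days.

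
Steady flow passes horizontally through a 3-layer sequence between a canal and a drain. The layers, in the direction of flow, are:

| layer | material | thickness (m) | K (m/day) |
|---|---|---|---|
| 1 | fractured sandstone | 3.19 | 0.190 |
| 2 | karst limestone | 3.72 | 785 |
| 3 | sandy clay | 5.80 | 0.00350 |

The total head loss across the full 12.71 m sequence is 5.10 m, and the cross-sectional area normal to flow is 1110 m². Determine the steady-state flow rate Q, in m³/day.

3.38

Flow is perpendicular to layering, so the layers act in series and the equivalent K is the thickness-weighted harmonic mean.
Total thickness L = 3.19 + 3.72 + 5.80 = 12.71 m.
Σ(b_i/K_i) = 3.19/0.190 + 3.72/785 + 5.80/0.00350 = 1674 d.
K_eq = L / Σ(b_i/K_i) = 12.71 / 1674 = 0.007593 m/day.
Q = K_eq · A · (Δh/L) = 0.007593 × 1110 × (5.10/12.71) = 3.382 m³/day.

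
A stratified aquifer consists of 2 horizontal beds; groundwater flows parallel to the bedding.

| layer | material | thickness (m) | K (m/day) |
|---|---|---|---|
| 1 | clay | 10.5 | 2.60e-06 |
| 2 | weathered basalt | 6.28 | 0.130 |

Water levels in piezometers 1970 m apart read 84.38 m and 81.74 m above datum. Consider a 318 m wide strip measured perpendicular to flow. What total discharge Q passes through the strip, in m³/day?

0.348

Flow is parallel to layering, so each bed carries its own Darcy discharge and the transmissivities add.
Σ(K_i·b_i) = 2.60e-06×10.5 + 0.130×6.28 = 0.8164 m²/day.
Hydraulic gradient i = (84.38 − 81.74) / 1970 = 2.64 / 1970 = 0.001340.
Q = Σ(K_i·b_i) · W · i = 0.8164 × 318 × 0.001340 = 0.3479 m³/day.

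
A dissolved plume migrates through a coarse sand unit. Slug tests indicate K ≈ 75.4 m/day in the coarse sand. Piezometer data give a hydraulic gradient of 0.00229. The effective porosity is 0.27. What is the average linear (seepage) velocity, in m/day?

0.640

Hydraulic gradient i = 0.00229.
Darcy flux q = K · i = 75.40 × 0.002290 = 0.1727 m/day.
Seepage velocity v = q / n_e = 0.1727 / 0.27 = 0.6395 m/day.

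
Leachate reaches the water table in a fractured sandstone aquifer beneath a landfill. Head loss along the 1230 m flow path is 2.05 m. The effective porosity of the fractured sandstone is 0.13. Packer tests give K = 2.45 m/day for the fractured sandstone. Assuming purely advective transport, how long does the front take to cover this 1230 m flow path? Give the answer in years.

Hydraulic gradient i = Δh / L = 2.05 / 1230 = 0.001667.
Darcy flux q = K · i = 2.450 × 0.001667 = 0.004083 m/day.
Seepage velocity v = q / n_e = 0.004083 / 0.13 = 0.03141 m/day.
Travel time t = L / v = 1230 / 0.03141 = 39159 days = 107.2 years.

107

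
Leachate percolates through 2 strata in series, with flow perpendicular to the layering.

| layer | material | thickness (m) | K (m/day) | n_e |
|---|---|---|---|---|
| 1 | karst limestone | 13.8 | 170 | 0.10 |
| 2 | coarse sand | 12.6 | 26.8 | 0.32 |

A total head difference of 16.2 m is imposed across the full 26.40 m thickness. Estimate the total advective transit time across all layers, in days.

With flow normal to the layers, continuity requires the same specific discharge q through every layer.
Σ(b_i/K_i) = 13.8/170 + 12.6/26.8 = 0.5513 d.
q = Δh / Σ(b_i/K_i) = 16.2 / 0.5513 = 29.38 m/day.
In each layer the seepage velocity is v_i = q/n_i, so the layer transit time is t_i = b_i·n_i / q:
  layer 1 (karst limestone): t_1 = 13.8 × 0.10 / 29.38 = 0.04696 d
  layer 2 (coarse sand): t_2 = 12.6 × 0.32 / 29.38 = 0.1372 d
Total t = Σ t_i = 0.1842 days.

0.184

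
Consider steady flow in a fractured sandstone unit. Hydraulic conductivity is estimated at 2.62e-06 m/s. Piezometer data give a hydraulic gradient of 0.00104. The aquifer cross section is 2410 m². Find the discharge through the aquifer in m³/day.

0.567

Convert K: 2.62e-06 m/s × 86400 = 0.2264 m/day.
Hydraulic gradient i = 0.00104.
Darcy's law: Q = K · A · i = 0.2264 × 2410 × 0.001040 = 0.5674 m³/day.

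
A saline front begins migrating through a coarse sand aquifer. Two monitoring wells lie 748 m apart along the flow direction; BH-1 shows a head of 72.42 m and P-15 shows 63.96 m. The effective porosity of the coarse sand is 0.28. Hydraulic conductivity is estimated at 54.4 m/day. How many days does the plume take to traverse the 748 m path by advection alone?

340

Hydraulic gradient i = (72.42 − 63.96) / 748 = 8.46 / 748 = 0.01131.
Darcy flux q = K · i = 54.40 × 0.01131 = 0.6153 m/day.
Seepage velocity v = q / n_e = 0.6153 / 0.28 = 2.197 m/day.
Travel time t = L / v = 748 / 2.197 = 340.4 days.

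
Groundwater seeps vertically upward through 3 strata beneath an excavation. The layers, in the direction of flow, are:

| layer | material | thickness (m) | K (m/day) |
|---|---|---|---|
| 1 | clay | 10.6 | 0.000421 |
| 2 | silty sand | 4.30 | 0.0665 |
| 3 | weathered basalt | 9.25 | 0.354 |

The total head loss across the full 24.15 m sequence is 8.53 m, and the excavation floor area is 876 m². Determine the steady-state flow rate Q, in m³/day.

Flow is perpendicular to layering, so the layers act in series and the equivalent K is the thickness-weighted harmonic mean.
Total thickness L = 10.6 + 4.30 + 9.25 = 24.15 m.
Σ(b_i/K_i) = 10.6/0.000421 + 4.30/0.0665 + 9.25/0.354 = 25269 d.
K_eq = L / Σ(b_i/K_i) = 24.15 / 25269 = 0.0009557 m/day.
Q = K_eq · A · (Δh/L) = 0.0009557 × 876 × (8.53/24.15) = 0.2957 m³/day.

0.296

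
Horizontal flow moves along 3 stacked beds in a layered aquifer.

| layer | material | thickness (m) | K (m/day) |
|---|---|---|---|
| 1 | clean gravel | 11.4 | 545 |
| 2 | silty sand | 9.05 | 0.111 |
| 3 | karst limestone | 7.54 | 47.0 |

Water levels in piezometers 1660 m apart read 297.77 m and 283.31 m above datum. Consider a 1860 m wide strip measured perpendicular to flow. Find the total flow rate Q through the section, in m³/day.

106000

Flow is parallel to layering, so each bed carries its own Darcy discharge and the transmissivities add.
Σ(K_i·b_i) = 545×11.4 + 0.111×9.05 + 47.0×7.54 = 6568 m²/day.
Hydraulic gradient i = (297.77 − 283.31) / 1660 = 14.46 / 1660 = 0.008711.
Q = Σ(K_i·b_i) · W · i = 6568 × 1860 × 0.008711 = 1.064e+05 m³/day.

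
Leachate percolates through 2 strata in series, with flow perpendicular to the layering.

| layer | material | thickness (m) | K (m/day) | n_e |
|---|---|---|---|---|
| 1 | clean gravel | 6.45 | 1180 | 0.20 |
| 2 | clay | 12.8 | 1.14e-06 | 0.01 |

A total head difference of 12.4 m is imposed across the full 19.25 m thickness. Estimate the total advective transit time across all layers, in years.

With flow normal to the layers, continuity requires the same specific discharge q through every layer.
Σ(b_i/K_i) = 6.45/1180 + 12.8/1.14e-06 = 1.123e+07 d.
q = Δh / Σ(b_i/K_i) = 12.4 / 1.123e+07 = 1.104e-06 m/day.
In each layer the seepage velocity is v_i = q/n_i, so the layer transit time is t_i = b_i·n_i / q:
  layer 1 (clean gravel): t_1 = 6.45 × 0.20 / 1.104e-06 = 1.168e+06 d
  layer 2 (clay): t_2 = 12.8 × 0.01 / 1.104e-06 = 1.159e+05 d
Total t = Σ t_i = 1.284e+06 days = 3515 years.

3520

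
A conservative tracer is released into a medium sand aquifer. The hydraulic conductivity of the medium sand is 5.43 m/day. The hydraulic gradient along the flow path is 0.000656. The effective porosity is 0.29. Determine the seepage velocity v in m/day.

0.0123

Hydraulic gradient i = 0.000656.
Darcy flux q = K · i = 5.430 × 0.0006560 = 0.003562 m/day.
Seepage velocity v = q / n_e = 0.003562 / 0.29 = 0.01228 m/day.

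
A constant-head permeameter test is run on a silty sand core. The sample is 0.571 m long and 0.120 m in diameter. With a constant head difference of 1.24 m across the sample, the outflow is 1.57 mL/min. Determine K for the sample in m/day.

0.0921

Cross-sectional area A = π·(d/2)² = π × (0.120/2)² = 0.01131 m².
Convert discharge: 1.57 mL/min = 2.617e-08 m³/s.
Darcy's law rearranged: K = Q·L / (A·Δh) = 2.617e-08 × 0.571 / (0.01131 × 1.24) = 1.065e-06 m/s = 0.09205 m/day.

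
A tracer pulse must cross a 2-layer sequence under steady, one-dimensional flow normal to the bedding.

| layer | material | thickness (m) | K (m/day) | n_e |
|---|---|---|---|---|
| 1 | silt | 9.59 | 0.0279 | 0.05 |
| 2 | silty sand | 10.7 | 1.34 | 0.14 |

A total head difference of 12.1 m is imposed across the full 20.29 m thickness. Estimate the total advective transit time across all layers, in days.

57.5

With flow normal to the layers, continuity requires the same specific discharge q through every layer.
Σ(b_i/K_i) = 9.59/0.0279 + 10.7/1.34 = 351.7 d.
q = Δh / Σ(b_i/K_i) = 12.1 / 351.7 = 0.03440 m/day.
In each layer the seepage velocity is v_i = q/n_i, so the layer transit time is t_i = b_i·n_i / q:
  layer 1 (silt): t_1 = 9.59 × 0.05 / 0.03440 = 13.94 d
  layer 2 (silty sand): t_2 = 10.7 × 0.14 / 0.03440 = 43.54 d
Total t = Σ t_i = 57.48 days.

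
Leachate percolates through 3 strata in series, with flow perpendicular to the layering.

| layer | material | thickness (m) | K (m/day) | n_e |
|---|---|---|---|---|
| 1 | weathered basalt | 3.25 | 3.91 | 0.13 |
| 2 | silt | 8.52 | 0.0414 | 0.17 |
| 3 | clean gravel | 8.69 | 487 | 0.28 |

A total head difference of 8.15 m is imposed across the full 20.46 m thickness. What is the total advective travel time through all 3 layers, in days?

With flow normal to the layers, continuity requires the same specific discharge q through every layer.
Σ(b_i/K_i) = 3.25/3.91 + 8.52/0.0414 + 8.69/487 = 206.6 d.
q = Δh / Σ(b_i/K_i) = 8.15 / 206.6 = 0.03944 m/day.
In each layer the seepage velocity is v_i = q/n_i, so the layer transit time is t_i = b_i·n_i / q:
  layer 1 (weathered basalt): t_1 = 3.25 × 0.13 / 0.03944 = 10.71 d
  layer 2 (silt): t_2 = 8.52 × 0.17 / 0.03944 = 36.72 d
  layer 3 (clean gravel): t_3 = 8.69 × 0.28 / 0.03944 = 61.69 d
Total t = Σ t_i = 109.1 days.

109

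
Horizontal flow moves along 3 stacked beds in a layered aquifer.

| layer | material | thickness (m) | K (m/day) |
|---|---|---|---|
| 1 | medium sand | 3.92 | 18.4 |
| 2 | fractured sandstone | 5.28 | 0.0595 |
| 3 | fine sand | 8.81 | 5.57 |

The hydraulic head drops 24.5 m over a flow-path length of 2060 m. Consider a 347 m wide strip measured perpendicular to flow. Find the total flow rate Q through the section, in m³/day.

501

Flow is parallel to layering, so each bed carries its own Darcy discharge and the transmissivities add.
Σ(K_i·b_i) = 18.4×3.92 + 0.0595×5.28 + 5.57×8.81 = 121.5 m²/day.
Hydraulic gradient i = Δh / L = 24.5 / 2060 = 0.01189.
Q = Σ(K_i·b_i) · W · i = 121.5 × 347 × 0.01189 = 501.5 m³/day.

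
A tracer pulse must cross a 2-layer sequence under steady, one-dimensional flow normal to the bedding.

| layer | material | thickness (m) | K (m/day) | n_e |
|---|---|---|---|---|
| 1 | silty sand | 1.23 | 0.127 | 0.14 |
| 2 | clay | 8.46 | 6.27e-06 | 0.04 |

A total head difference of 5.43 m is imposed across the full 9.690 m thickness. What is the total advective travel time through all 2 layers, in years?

347

With flow normal to the layers, continuity requires the same specific discharge q through every layer.
Σ(b_i/K_i) = 1.23/0.127 + 8.46/6.27e-06 = 1.349e+06 d.
q = Δh / Σ(b_i/K_i) = 5.43 / 1.349e+06 = 4.024e-06 m/day.
In each layer the seepage velocity is v_i = q/n_i, so the layer transit time is t_i = b_i·n_i / q:
  layer 1 (silty sand): t_1 = 1.23 × 0.14 / 4.024e-06 = 42790 d
  layer 2 (clay): t_2 = 8.46 × 0.04 / 4.024e-06 = 84088 d
Total t = Σ t_i = 1.269e+05 days = 347.4 years.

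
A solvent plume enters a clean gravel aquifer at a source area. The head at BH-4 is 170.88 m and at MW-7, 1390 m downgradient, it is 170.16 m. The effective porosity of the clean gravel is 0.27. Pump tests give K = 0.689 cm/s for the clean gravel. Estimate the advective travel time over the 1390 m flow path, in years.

Convert K: 0.689 cm/s × 864 = 595.3 m/day.
Hydraulic gradient i = (170.88 − 170.16) / 1390 = 0.72 / 1390 = 0.0005180.
Darcy flux q = K · i = 595.3 × 0.0005180 = 0.3084 m/day.
Seepage velocity v = q / n_e = 0.3084 / 0.27 = 1.142 m/day.
Travel time t = L / v = 1390 / 1.142 = 1217 days = 3.332 years.

3.33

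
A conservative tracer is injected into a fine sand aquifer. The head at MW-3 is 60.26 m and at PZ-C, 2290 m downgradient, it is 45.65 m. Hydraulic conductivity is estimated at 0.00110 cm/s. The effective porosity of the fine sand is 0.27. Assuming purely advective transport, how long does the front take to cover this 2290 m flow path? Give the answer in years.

279

Convert K: 0.00110 cm/s × 864 = 0.9504 m/day.
Hydraulic gradient i = (60.26 − 45.65) / 2290 = 14.61 / 2290 = 0.006380.
Darcy flux q = K · i = 0.9504 × 0.006380 = 0.006063 m/day.
Seepage velocity v = q / n_e = 0.006063 / 0.27 = 0.02246 m/day.
Travel time t = L / v = 2290 / 0.02246 = 1.020e+05 days = 279.2 years.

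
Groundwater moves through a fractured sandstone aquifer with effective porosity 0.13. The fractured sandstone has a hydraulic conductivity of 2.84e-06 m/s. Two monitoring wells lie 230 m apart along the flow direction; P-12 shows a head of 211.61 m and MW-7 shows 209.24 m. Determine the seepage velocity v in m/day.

Convert K: 2.84e-06 m/s × 86400 = 0.2454 m/day.
Hydraulic gradient i = (211.61 − 209.24) / 230 = 2.37 / 230 = 0.01030.
Darcy flux q = K · i = 0.2454 × 0.01030 = 0.002528 m/day.
Seepage velocity v = q / n_e = 0.002528 / 0.13 = 0.01945 m/day.

0.0194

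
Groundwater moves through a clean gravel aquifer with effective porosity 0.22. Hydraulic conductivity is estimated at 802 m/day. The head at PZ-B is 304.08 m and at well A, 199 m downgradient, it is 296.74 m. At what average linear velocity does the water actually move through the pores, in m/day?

Hydraulic gradient i = (304.08 − 296.74) / 199 = 7.34 / 199 = 0.03688.
Darcy flux q = K · i = 802.0 × 0.03688 = 29.58 m/day.
Seepage velocity v = q / n_e = 29.58 / 0.22 = 134.5 m/day.

134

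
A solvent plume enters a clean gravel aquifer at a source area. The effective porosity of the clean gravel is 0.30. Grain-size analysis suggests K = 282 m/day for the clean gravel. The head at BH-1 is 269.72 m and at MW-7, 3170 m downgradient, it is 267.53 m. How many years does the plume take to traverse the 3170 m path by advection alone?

13.4

Hydraulic gradient i = (269.72 − 267.53) / 3170 = 2.19 / 3170 = 0.0006909.
Darcy flux q = K · i = 282.0 × 0.0006909 = 0.1948 m/day.
Seepage velocity v = q / n_e = 0.1948 / 0.30 = 0.6494 m/day.
Travel time t = L / v = 3170 / 0.6494 = 4881 days = 13.36 years.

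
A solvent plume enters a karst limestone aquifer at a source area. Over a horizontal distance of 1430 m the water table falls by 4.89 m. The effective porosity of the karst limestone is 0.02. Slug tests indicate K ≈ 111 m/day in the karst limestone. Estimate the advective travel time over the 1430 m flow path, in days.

75.3

Hydraulic gradient i = Δh / L = 4.89 / 1430 = 0.003420.
Darcy flux q = K · i = 111.0 × 0.003420 = 0.3796 m/day.
Seepage velocity v = q / n_e = 0.3796 / 0.02 = 18.98 m/day.
Travel time t = L / v = 1430 / 18.98 = 75.35 days.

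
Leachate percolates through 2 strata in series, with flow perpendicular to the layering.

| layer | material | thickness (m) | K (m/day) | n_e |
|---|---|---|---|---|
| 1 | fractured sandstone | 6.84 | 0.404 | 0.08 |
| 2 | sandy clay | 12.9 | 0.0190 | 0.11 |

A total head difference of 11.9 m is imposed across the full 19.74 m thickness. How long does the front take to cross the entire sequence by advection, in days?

115

With flow normal to the layers, continuity requires the same specific discharge q through every layer.
Σ(b_i/K_i) = 6.84/0.404 + 12.9/0.0190 = 695.9 d.
q = Δh / Σ(b_i/K_i) = 11.9 / 695.9 = 0.01710 m/day.
In each layer the seepage velocity is v_i = q/n_i, so the layer transit time is t_i = b_i·n_i / q:
  layer 1 (fractured sandstone): t_1 = 6.84 × 0.08 / 0.01710 = 32.00 d
  layer 2 (sandy clay): t_2 = 12.9 × 0.11 / 0.01710 = 82.98 d
Total t = Σ t_i = 115.0 days.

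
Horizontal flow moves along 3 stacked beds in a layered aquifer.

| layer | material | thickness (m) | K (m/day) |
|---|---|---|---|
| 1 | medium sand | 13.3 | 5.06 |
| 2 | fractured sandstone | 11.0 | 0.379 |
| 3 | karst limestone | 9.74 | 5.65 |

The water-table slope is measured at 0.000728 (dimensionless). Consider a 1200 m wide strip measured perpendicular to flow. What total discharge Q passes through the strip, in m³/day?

Flow is parallel to layering, so each bed carries its own Darcy discharge and the transmissivities add.
Σ(K_i·b_i) = 5.06×13.3 + 0.379×11.0 + 5.65×9.74 = 126.5 m²/day.
Hydraulic gradient i = 0.000728.
Q = Σ(K_i·b_i) · W · i = 126.5 × 1200 × 0.0007280 = 110.5 m³/day.

111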